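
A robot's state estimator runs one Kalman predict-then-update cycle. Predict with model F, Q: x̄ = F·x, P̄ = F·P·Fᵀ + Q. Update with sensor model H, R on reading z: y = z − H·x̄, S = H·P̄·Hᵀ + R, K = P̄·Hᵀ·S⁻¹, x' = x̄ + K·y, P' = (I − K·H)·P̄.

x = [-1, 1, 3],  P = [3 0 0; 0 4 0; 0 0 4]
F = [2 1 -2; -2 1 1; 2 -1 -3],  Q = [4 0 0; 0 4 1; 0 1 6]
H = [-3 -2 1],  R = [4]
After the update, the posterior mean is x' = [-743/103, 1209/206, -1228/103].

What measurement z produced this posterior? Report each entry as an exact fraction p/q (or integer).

z = [-2]

x̄ = F·x = [-7, 6, -12]
P̄ = F·P·Fᵀ + Q = [36 -16 32; -16 24 -27; 32 -27 58]
S = H·P̄·Hᵀ + R = [206]
K = P̄·Hᵀ·S⁻¹ = [-22/103; -27/206; 8/103]
x' − x̄ = [-22/103, -27/206, 8/103] = K·y
y = (KᵀK)⁻¹·Kᵀ·(x' − x̄) = [1]
z = y + H·x̄ = [1] + [-3] = [-2]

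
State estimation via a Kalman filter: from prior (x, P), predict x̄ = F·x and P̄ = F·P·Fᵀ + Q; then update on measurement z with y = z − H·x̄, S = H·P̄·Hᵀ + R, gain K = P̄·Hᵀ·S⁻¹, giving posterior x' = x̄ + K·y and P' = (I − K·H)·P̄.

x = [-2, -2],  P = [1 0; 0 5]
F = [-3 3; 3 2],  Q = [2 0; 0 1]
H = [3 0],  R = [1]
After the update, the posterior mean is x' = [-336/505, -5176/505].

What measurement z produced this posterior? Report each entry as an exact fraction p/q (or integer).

z = [-2]

x̄ = F·x = [0, -10]
P̄ = F·P·Fᵀ + Q = [56 21; 21 30]
S = H·P̄·Hᵀ + R = [505]
K = P̄·Hᵀ·S⁻¹ = [168/505; 63/505]
x' − x̄ = [-336/505, -126/505] = K·y
y = (KᵀK)⁻¹·Kᵀ·(x' − x̄) = [-2]
z = y + H·x̄ = [-2] + [0] = [-2]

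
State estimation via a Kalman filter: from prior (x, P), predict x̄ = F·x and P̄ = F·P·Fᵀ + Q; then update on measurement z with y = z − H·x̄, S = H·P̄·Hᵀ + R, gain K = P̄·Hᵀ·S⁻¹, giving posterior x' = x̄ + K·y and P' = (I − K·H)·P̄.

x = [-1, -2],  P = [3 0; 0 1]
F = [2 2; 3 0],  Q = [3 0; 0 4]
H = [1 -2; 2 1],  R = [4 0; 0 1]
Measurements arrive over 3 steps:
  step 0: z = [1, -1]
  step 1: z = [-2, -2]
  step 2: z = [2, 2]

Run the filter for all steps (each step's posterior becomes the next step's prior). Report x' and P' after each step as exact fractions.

step 0: x̄ = F·x = [-6, -3]
step 0: P̄ = F·P·Fᵀ + Q = [19 18; 18 31]
step 0: y = z − H·x̄ = [1, 14]
step 0: S = H·P̄·Hᵀ + R = [75 -78; -78 180]
step 0: K = P̄·Hᵀ·S⁻¹ = [109/618 479/1236; -449/1236 177/824]
step 0: x' = x̄ + K·y = [-41/103, -110/309]
step 0: P' = (I − K·H)·P̄ = [61/206 -253/1236; -253/1236 1543/2472]
step 1: x̄ = F·x = [-466/309, -123/103]
step 1: P̄ = F·P·Fᵀ + Q = [1039/206 113/206; 113/206 1373/206]
step 1: y = z − H·x̄ = [-890/309, 683/309]
step 1: S = H·P̄·Hᵀ + R = [6903/206 -1007/206; -1007/206 6187/206]
step 1: K = P̄·Hᵀ·S⁻¹ = [17564/101201 38697/101201; -71263/202402 40711/202402]
step 1: x' = x̄ + K·y = [-117675/101201, 160615/607206]
step 1: P' = (I − K·H)·P̄ = [29530/101201 -20363/101201; -20363/101201 122163/202402]
step 2: x̄ = F·x = [-545435/303603, -353025/101201]
step 2: P̄ = F·P·Fᵀ + Q = [503145/101201 55002/101201; 55002/101201 670574/101201]
step 2: y = z − H·x̄ = [-965509/303603, 2757151/303603]
step 2: S = H·P̄·Hᵀ + R = [3370237/101201 -499864/101201; -499864/101201 3004363/101201]
step 2: K = P̄·Hᵀ·S⁻¹ = [5637757/32527845 12428476/32527845; -34326406/97583535 19642442/97583535]
step 2: x' = x̄ + K·y = [36501796/32527845, -52860643/97583535]
step 2: P' = (I − K·H)·P̄ = [3160532/10842615 -6534716/32527845; -6534716/32527845 58850738/97583535]

step 0: x' = [-41/103, -110/309], P' = [61/206 -253/1236; -253/1236 1543/2472]
step 1: x' = [-117675/101201, 160615/607206], P' = [29530/101201 -20363/101201; -20363/101201 122163/202402]
step 2: x' = [36501796/32527845, -52860643/97583535], P' = [3160532/10842615 -6534716/32527845; -6534716/32527845 58850738/97583535]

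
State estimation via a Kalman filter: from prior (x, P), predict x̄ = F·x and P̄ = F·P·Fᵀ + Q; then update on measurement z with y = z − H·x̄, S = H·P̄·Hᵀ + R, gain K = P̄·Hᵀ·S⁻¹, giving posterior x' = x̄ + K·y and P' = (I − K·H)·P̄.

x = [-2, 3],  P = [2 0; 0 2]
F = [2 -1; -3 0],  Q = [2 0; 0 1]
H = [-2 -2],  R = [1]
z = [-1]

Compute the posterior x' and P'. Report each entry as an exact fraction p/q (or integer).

x̄ = F·x = [-7, 6]
P̄ = F·P·Fᵀ + Q = [12 -12; -12 19]
y = z − H·x̄ = [-3]
S = H·P̄·Hᵀ + R = [29]
K = P̄·Hᵀ·S⁻¹ = [0; -14/29]
x' = x̄ + K·y = [-7, 216/29]
P' = (I − K·H)·P̄ = [12 -12; -12 355/29]

x' = [-7, 216/29]
P' = [12 -12; -12 355/29]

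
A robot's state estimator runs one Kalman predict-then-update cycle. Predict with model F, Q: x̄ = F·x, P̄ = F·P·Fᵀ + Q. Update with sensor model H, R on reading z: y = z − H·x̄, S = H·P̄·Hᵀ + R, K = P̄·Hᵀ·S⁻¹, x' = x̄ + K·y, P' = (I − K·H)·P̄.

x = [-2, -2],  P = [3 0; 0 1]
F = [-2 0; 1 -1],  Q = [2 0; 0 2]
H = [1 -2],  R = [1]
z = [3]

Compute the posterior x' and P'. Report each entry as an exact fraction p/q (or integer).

x̄ = F·x = [4, 0]
P̄ = F·P·Fᵀ + Q = [14 -6; -6 6]
y = z − H·x̄ = [-1]
S = H·P̄·Hᵀ + R = [63]
K = P̄·Hᵀ·S⁻¹ = [26/63; -2/7]
x' = x̄ + K·y = [226/63, 2/7]
P' = (I − K·H)·P̄ = [206/63 10/7; 10/7 6/7]

x' = [226/63, 2/7]
P' = [206/63 10/7; 10/7 6/7]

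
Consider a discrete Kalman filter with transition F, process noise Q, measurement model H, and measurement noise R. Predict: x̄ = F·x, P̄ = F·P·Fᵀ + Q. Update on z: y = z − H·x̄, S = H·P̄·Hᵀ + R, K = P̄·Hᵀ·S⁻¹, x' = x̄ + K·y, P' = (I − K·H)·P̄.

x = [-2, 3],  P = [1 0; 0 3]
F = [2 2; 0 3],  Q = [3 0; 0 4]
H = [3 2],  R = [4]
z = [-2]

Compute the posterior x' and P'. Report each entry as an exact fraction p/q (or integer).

x̄ = F·x = [2, 9]
P̄ = F·P·Fᵀ + Q = [19 18; 18 31]
y = z − H·x̄ = [-26]
S = H·P̄·Hᵀ + R = [515]
K = P̄·Hᵀ·S⁻¹ = [93/515; 116/515]
x' = x̄ + K·y = [-1388/515, 1619/515]
P' = (I − K·H)·P̄ = [1136/515 -1518/515; -1518/515 2509/515]

x' = [-1388/515, 1619/515]
P' = [1136/515 -1518/515; -1518/515 2509/515]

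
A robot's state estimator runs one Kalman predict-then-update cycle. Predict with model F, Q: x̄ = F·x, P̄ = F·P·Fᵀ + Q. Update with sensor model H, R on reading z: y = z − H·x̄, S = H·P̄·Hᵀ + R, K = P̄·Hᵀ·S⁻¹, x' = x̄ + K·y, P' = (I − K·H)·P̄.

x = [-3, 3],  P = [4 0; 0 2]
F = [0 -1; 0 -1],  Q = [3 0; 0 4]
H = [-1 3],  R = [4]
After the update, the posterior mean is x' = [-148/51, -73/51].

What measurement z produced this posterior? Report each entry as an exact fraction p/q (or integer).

z = [-1]

x̄ = F·x = [-3, -3]
P̄ = F·P·Fᵀ + Q = [5 2; 2 6]
S = H·P̄·Hᵀ + R = [51]
K = P̄·Hᵀ·S⁻¹ = [1/51; 16/51]
x' − x̄ = [5/51, 80/51] = K·y
y = (KᵀK)⁻¹·Kᵀ·(x' − x̄) = [5]
z = y + H·x̄ = [5] + [-6] = [-1]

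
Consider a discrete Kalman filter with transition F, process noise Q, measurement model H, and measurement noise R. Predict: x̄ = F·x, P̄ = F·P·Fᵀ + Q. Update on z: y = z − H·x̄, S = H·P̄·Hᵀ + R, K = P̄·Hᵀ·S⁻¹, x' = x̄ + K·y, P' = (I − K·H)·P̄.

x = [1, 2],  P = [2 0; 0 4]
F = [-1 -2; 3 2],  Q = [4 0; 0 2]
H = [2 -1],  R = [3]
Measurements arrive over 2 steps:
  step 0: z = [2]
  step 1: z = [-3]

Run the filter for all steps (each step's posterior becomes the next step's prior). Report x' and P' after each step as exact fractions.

step 0: x̄ = F·x = [-5, 7]
step 0: P̄ = F·P·Fᵀ + Q = [22 -22; -22 36]
step 0: y = z − H·x̄ = [19]
step 0: S = H·P̄·Hᵀ + R = [215]
step 0: K = P̄·Hᵀ·S⁻¹ = [66/215; -16/43]
step 0: x' = x̄ + K·y = [179/215, -3/43]
step 0: P' = (I − K·H)·P̄ = [374/215 110/43; 110/43 268/43]
step 1: x̄ = F·x = [-149/215, 507/215]
step 1: P̄ = F·P·Fᵀ + Q = [8794/215 -10882/215; -10882/215 15756/215]
step 1: y = z − H·x̄ = [32/43]
step 1: S = H·P̄·Hᵀ + R = [19021/43]
step 1: K = P̄·Hᵀ·S⁻¹ = [5694/19021; -7504/19021]
step 1: x' = x̄ + K·y = [-44723/95105, 196349/95105]
step 1: P' = (I − K·H)·P̄ = [120058/95105 154706/95105; 154706/95105 421972/95105]

step 0: x' = [179/215, -3/43], P' = [374/215 110/43; 110/43 268/43]
step 1: x' = [-44723/95105, 196349/95105], P' = [120058/95105 154706/95105; 154706/95105 421972/95105]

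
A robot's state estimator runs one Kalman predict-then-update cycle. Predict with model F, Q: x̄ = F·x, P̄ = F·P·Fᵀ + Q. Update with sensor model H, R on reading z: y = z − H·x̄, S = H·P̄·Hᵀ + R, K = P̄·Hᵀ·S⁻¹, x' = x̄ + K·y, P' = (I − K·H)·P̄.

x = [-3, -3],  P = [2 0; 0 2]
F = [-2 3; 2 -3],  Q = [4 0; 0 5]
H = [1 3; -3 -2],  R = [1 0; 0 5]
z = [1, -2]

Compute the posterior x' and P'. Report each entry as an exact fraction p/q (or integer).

x̄ = F·x = [-3, 3]
P̄ = F·P·Fᵀ + Q = [30 -26; -26 31]
y = z − H·x̄ = [-5, -5]
S = H·P̄·Hᵀ + R = [154 10; 10 87]
K = P̄·Hᵀ·S⁻¹ = [-1898/6649 -2686/6649; 5669/13298 897/6649]
x' = x̄ + K·y = [2973/6649, 2579/13298]
P' = (I − K·H)·P̄ = [6298/6649 -2732/6649; -2732/6649 3711/13298]

x' = [2973/6649, 2579/13298]
P' = [6298/6649 -2732/6649; -2732/6649 3711/13298]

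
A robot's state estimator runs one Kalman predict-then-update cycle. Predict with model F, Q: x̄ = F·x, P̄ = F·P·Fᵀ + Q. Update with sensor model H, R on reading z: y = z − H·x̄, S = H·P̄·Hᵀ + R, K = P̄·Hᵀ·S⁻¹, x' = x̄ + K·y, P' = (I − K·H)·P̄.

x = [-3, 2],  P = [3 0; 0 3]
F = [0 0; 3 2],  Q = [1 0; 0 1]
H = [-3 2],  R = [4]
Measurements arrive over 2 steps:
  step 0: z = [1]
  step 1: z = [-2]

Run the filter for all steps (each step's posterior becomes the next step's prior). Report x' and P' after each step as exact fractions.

step 0: x̄ = F·x = [0, -5]
step 0: P̄ = F·P·Fᵀ + Q = [1 0; 0 40]
step 0: y = z − H·x̄ = [11]
step 0: S = H·P̄·Hᵀ + R = [173]
step 0: K = P̄·Hᵀ·S⁻¹ = [-3/173; 80/173]
step 0: x' = x̄ + K·y = [-33/173, 15/173]
step 0: P' = (I − K·H)·P̄ = [164/173 240/173; 240/173 520/173]
step 1: x̄ = F·x = [0, -69/173]
step 1: P̄ = F·P·Fᵀ + Q = [1 0; 0 6609/173]
step 1: y = z − H·x̄ = [-208/173]
step 1: S = H·P̄·Hᵀ + R = [28685/173]
step 1: K = P̄·Hᵀ·S⁻¹ = [-519/28685; 13218/28685]
step 1: x' = x̄ + K·y = [624/28685, -27333/28685]
step 1: P' = (I − K·H)·P̄ = [27128/28685 39654/28685; 39654/28685 85917/28685]

step 0: x' = [-33/173, 15/173], P' = [164/173 240/173; 240/173 520/173]
step 1: x' = [624/28685, -27333/28685], P' = [27128/28685 39654/28685; 39654/28685 85917/28685]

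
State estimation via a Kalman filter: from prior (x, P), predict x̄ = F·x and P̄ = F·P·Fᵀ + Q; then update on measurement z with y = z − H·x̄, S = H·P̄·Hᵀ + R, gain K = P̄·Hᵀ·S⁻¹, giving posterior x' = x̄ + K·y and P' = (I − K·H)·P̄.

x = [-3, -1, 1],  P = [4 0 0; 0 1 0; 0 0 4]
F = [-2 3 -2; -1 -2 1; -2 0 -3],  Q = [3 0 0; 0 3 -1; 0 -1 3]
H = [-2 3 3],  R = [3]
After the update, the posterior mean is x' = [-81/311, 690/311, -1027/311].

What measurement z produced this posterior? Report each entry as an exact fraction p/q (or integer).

z = [-3]

x̄ = F·x = [1, 6, 3]
P̄ = F·P·Fᵀ + Q = [44 -6 40; -6 15 -5; 40 -5 55]
S = H·P̄·Hᵀ + R = [311]
K = P̄·Hᵀ·S⁻¹ = [14/311; 42/311; 70/311]
x' − x̄ = [-392/311, -1176/311, -1960/311] = K·y
y = (KᵀK)⁻¹·Kᵀ·(x' − x̄) = [-28]
z = y + H·x̄ = [-28] + [25] = [-3]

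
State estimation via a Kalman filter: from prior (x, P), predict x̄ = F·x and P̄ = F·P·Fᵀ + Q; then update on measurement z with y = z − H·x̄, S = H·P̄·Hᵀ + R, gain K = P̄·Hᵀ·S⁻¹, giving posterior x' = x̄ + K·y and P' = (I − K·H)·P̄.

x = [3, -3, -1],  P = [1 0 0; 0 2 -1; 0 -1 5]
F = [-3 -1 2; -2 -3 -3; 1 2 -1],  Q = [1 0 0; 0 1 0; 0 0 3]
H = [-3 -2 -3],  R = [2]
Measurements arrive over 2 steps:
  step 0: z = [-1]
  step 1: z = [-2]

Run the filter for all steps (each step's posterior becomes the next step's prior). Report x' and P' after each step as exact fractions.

step 0: x' = [-1268/187, 2395/187, -279/187], P' = [6588/187 -3609/187 -4174/187; -3609/187 4861/187 413/187; -4174/187 413/187 3902/187]
step 1: x' = [-10761/775, -429122/31775, 748907/31775], P' = [409522/6975 172459/6975 -521804/6975; 172459/6975 9342593/285975 -13340383/285975; -521804/6975 -13340383/285975 30268148/285975]

step 0: x̄ = F·x = [-8, 6, -2]
step 0: P̄ = F·P·Fᵀ + Q = [36 -15 -22; -15 50 4; -22 4 21]
step 0: y = z − H·x̄ = [-19]
step 0: S = H·P̄·Hᵀ + R = [187]
step 0: K = P̄·Hᵀ·S⁻¹ = [-12/187; -67/187; -5/187]
step 0: x' = x̄ + K·y = [-1268/187, 2395/187, -279/187]
step 0: P' = (I − K·H)·P̄ = [6588/187 -3609/187 -4174/187; -3609/187 4861/187 413/187; -4174/187 413/187 3902/187]
step 1: x̄ = F·x = [851/187, -3812/187, 3801/187]
step 1: P̄ = F·P·Fᵀ + Q = [106730/187 -31109/187 -30832/187; -31109/187 19444/187 -2438/187; -30832/187 -2438/187 22755/187]
step 1: y = z − H·x̄ = [5958/187]
step 1: S = H·P̄·Hᵀ + R = [285975/187]
step 1: K = P̄·Hᵀ·S⁻¹ = [-4036/6975; 61753/285975; 29107/285975]
step 1: x' = x̄ + K·y = [-10761/775, -429122/31775, 748907/31775]
step 1: P' = (I − K·H)·P̄ = [409522/6975 172459/6975 -521804/6975; 172459/6975 9342593/285975 -13340383/285975; -521804/6975 -13340383/285975 30268148/285975]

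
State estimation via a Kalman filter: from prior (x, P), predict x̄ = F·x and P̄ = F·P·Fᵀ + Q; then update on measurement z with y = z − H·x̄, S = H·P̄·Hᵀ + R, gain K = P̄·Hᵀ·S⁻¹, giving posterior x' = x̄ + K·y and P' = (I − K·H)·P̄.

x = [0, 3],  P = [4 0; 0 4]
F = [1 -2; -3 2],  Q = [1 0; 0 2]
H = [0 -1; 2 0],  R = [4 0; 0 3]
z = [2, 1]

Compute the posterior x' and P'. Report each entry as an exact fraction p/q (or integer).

x' = [248/955, -1974/955]
P' = [651/955 -168/955; -168/955 3124/955]

x̄ = F·x = [-6, 6]
P̄ = F·P·Fᵀ + Q = [21 -28; -28 54]
y = z − H·x̄ = [8, 13]
S = H·P̄·Hᵀ + R = [58 56; 56 87]
K = P̄·Hᵀ·S⁻¹ = [42/955 434/955; -781/955 -112/955]
x' = x̄ + K·y = [248/955, -1974/955]
P' = (I − K·H)·P̄ = [651/955 -168/955; -168/955 3124/955]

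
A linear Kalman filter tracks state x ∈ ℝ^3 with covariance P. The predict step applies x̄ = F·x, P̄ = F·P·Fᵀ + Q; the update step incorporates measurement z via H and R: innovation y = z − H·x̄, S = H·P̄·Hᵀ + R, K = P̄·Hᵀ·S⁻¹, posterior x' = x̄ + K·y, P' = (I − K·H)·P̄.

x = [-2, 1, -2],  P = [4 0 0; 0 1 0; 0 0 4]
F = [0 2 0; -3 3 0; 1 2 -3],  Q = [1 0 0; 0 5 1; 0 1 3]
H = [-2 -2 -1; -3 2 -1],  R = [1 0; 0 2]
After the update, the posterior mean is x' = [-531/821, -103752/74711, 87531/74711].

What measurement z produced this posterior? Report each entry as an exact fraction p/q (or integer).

z = [3, -2]

x̄ = F·x = [2, 9, 6]
P̄ = F·P·Fᵀ + Q = [5 6 4; 6 50 -5; 4 -5 47]
S = H·P̄·Hᵀ + R = [312 -91; -91 266]
K = P̄·Hᵀ·S⁻¹ = [-83/821 -50/821; -2935/10673 1339/5747; -2607/10673 -1971/5747]
x' − x̄ = [-2173/821, -776151/74711, -360735/74711] = K·y
y = (KᵀK)⁻¹·Kᵀ·(x' − x̄) = [31, -8]
z = y + H·x̄ = [31, -8] + [-28, 6] = [3, -2]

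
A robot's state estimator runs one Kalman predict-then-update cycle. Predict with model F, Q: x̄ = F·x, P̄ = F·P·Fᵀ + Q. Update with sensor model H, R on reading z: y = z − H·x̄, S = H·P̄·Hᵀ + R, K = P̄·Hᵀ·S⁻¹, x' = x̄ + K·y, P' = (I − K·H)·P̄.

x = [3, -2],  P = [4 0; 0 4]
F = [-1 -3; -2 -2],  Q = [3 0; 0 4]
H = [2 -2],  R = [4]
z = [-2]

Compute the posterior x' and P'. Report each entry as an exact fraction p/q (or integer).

x̄ = F·x = [3, -2]
P̄ = F·P·Fᵀ + Q = [43 32; 32 36]
y = z − H·x̄ = [-12]
S = H·P̄·Hᵀ + R = [64]
K = P̄·Hᵀ·S⁻¹ = [11/32; -1/8]
x' = x̄ + K·y = [-9/8, -1/2]
P' = (I − K·H)·P̄ = [567/16 139/4; 139/4 35]

x' = [-9/8, -1/2]
P' = [567/16 139/4; 139/4 35]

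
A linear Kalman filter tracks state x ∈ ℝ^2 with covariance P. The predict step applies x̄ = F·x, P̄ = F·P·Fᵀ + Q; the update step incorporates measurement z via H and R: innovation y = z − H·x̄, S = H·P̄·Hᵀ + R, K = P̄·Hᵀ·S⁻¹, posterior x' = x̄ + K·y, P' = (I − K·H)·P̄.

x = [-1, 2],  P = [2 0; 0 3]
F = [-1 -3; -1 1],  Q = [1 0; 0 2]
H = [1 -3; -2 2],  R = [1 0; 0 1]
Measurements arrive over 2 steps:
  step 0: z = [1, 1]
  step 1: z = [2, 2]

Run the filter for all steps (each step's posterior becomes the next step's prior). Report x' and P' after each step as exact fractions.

step 0: x' = [-1015/972, -146/243], P' = [2123/2916 280/729; 280/729 203/729]
step 1: x' = [-719333/409302, -24178/22739], P' = [139333/204651 16209/45478; 16209/45478 5932/22739]

step 0: x̄ = F·x = [-5, 3]
step 0: P̄ = F·P·Fᵀ + Q = [30 -7; -7 7]
step 0: y = z − H·x̄ = [15, -15]
step 0: S = H·P̄·Hᵀ + R = [136 -158; -158 205]
step 0: K = P̄·Hᵀ·S⁻¹ = [-1237/2916 -1003/1458; -329/729 -154/729]
step 0: x' = x̄ + K·y = [-1015/972, -146/243]
step 0: P' = (I − K·H)·P̄ = [2123/2916 280/729; 280/729 203/729]
step 1: x̄ = F·x = [2767/972, 431/972]
step 1: P̄ = F·P·Fᵀ + Q = [19067/2916 1927/2916; 1927/2916 6527/2916]
step 1: y = z − H·x̄ = [235/486, 1654/243]
step 1: S = H·P̄·Hᵀ + R = [17291/729 -15470/729; -15470/729 22469/729]
step 1: K = P̄·Hᵀ·S⁻¹ = [-158977/409302 -132785/204651; -19383/45478 -4345/22739]
step 1: x' = x̄ + K·y = [-719333/409302, -24178/22739]
step 1: P' = (I − K·H)·P̄ = [139333/204651 16209/45478; 16209/45478 5932/22739]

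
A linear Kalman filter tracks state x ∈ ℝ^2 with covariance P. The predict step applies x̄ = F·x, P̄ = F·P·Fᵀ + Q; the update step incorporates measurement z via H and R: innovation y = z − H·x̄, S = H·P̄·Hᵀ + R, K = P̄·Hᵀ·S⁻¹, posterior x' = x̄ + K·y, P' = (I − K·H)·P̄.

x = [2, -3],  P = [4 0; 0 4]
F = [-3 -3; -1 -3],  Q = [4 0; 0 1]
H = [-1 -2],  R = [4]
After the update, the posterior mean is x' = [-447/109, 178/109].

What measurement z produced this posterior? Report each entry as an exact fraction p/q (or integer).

x̄ = F·x = [3, 7]
P̄ = F·P·Fᵀ + Q = [76 48; 48 41]
S = H·P̄·Hᵀ + R = [436]
K = P̄·Hᵀ·S⁻¹ = [-43/109; -65/218]
x' − x̄ = [-774/109, -585/109] = K·y
y = (KᵀK)⁻¹·Kᵀ·(x' − x̄) = [18]
z = y + H·x̄ = [18] + [-17] = [1]

z = [1]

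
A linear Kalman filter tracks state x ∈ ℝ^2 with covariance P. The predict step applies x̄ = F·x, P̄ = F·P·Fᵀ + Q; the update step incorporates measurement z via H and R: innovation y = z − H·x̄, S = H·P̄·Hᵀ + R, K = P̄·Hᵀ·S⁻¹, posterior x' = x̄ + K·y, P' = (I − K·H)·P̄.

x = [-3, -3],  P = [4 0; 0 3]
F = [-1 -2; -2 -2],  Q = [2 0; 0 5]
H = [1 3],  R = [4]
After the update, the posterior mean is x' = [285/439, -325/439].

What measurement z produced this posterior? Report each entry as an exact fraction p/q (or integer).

x̄ = F·x = [9, 12]
P̄ = F·P·Fᵀ + Q = [18 20; 20 33]
S = H·P̄·Hᵀ + R = [439]
K = P̄·Hᵀ·S⁻¹ = [78/439; 119/439]
x' − x̄ = [-3666/439, -5593/439] = K·y
y = (KᵀK)⁻¹·Kᵀ·(x' − x̄) = [-47]
z = y + H·x̄ = [-47] + [45] = [-2]

z = [-2]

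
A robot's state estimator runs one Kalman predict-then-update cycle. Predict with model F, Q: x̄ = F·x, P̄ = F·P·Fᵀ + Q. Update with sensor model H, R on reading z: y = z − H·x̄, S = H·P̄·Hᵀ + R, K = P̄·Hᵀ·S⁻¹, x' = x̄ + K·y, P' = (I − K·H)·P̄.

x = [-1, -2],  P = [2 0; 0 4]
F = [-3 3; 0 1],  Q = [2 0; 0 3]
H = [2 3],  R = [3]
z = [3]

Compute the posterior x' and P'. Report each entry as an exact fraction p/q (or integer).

x̄ = F·x = [-3, -2]
P̄ = F·P·Fᵀ + Q = [56 12; 12 7]
y = z − H·x̄ = [15]
S = H·P̄·Hᵀ + R = [434]
K = P̄·Hᵀ·S⁻¹ = [74/217; 45/434]
x' = x̄ + K·y = [459/217, -193/434]
P' = (I − K·H)·P̄ = [1200/217 -726/217; -726/217 1013/434]

x' = [459/217, -193/434]
P' = [1200/217 -726/217; -726/217 1013/434]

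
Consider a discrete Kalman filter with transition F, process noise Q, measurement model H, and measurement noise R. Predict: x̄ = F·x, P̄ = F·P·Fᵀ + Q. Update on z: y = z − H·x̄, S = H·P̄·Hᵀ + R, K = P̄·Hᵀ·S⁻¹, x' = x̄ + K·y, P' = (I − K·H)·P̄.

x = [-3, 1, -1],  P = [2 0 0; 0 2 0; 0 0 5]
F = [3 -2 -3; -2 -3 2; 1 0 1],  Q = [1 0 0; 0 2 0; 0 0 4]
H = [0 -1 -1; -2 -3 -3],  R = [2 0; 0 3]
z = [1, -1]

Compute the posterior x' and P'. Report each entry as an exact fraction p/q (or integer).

x' = [6934/5167, 13971/5167, -17414/5167]
P' = [25281/5167 -11100/5167 -3342/5167; -11100/5167 41508/5167 -34056/5167; -3342/5167 -34056/5167 36322/5167]

x̄ = F·x = [-8, 1, -4]
P̄ = F·P·Fᵀ + Q = [72 -30 -9; -30 48 6; -9 6 11]
y = z − H·x̄ = [-2, -26]
S = H·P̄·Hᵀ + R = [73 135; 135 462]
K = P̄·Hᵀ·S⁻¹ = [7221/5167 -2412/5167; -3726/5167 -52/5167; -1133/5167 -38/5167]
x' = x̄ + K·y = [6934/5167, 13971/5167, -17414/5167]
P' = (I − K·H)·P̄ = [25281/5167 -11100/5167 -3342/5167; -11100/5167 41508/5167 -34056/5167; -3342/5167 -34056/5167 36322/5167]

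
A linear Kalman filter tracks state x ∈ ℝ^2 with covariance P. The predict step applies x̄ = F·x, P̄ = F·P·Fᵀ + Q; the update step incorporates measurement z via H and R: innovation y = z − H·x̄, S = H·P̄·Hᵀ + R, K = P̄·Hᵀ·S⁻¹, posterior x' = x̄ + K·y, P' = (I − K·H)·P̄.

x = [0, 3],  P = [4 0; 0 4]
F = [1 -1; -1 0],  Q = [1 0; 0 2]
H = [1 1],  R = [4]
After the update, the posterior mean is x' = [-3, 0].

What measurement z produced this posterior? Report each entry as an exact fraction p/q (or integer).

x̄ = F·x = [-3, 0]
P̄ = F·P·Fᵀ + Q = [9 -4; -4 6]
S = H·P̄·Hᵀ + R = [11]
K = P̄·Hᵀ·S⁻¹ = [5/11; 2/11]
x' − x̄ = [0, 0] = K·y
y = (KᵀK)⁻¹·Kᵀ·(x' − x̄) = [0]
z = y + H·x̄ = [0] + [-3] = [-3]

z = [-3]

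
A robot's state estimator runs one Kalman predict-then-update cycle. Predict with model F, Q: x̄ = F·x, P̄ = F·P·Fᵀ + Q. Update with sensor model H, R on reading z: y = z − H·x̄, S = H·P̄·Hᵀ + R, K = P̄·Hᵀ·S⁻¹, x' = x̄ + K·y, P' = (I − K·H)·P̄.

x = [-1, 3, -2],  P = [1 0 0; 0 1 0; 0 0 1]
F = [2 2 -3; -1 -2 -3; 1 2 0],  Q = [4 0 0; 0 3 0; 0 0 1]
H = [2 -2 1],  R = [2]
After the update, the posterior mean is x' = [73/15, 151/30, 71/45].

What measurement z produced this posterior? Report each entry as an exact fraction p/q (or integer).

z = [1]

x̄ = F·x = [10, 1, 5]
P̄ = F·P·Fᵀ + Q = [21 3 6; 3 17 -5; 6 -5 6]
S = H·P̄·Hᵀ + R = [180]
K = P̄·Hᵀ·S⁻¹ = [7/30; -11/60; 7/45]
x' − x̄ = [-77/15, 121/30, -154/45] = K·y
y = (KᵀK)⁻¹·Kᵀ·(x' − x̄) = [-22]
z = y + H·x̄ = [-22] + [23] = [1]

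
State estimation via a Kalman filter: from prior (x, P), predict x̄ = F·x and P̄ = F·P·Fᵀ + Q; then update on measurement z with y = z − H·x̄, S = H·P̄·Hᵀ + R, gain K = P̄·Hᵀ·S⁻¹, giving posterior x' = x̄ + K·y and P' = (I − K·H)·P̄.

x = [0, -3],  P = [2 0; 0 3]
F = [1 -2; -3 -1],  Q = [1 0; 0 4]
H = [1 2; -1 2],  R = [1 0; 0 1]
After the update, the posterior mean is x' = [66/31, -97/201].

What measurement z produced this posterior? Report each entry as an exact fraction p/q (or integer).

z = [1, -3]

x̄ = F·x = [6, 3]
P̄ = F·P·Fᵀ + Q = [15 0; 0 25]
S = H·P̄·Hᵀ + R = [116 85; 85 116]
K = P̄·Hᵀ·S⁻¹ = [15/31 -15/31; 50/201 50/201]
x' − x̄ = [-120/31, -700/201] = K·y
y = (KᵀK)⁻¹·Kᵀ·(x' − x̄) = [-11, -3]
z = y + H·x̄ = [-11, -3] + [12, 0] = [1, -3]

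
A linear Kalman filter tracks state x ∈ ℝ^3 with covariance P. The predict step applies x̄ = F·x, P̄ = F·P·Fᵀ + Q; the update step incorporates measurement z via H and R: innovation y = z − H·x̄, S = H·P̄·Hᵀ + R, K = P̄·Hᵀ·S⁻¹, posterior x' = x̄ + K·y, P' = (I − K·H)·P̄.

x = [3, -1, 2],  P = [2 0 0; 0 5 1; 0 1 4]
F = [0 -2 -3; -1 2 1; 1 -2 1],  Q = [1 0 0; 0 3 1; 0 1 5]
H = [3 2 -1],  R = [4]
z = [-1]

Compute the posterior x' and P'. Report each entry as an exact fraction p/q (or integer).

x' = [26/5, -149/25, 5]
P' = [299/12 -1549/60 259/12; -1549/60 8531/300 -241/12; 259/12 -241/12 299/12]

x̄ = F·x = [-4, -3, 7]
P̄ = F·P·Fᵀ + Q = [69 -40 12; -40 33 -17; 12 -17 27]
y = z − H·x̄ = [24]
S = H·P̄·Hᵀ + R = [300]
K = P̄·Hᵀ·S⁻¹ = [23/60; -37/300; -1/12]
x' = x̄ + K·y = [26/5, -149/25, 5]
P' = (I − K·H)·P̄ = [299/12 -1549/60 259/12; -1549/60 8531/300 -241/12; 259/12 -241/12 299/12]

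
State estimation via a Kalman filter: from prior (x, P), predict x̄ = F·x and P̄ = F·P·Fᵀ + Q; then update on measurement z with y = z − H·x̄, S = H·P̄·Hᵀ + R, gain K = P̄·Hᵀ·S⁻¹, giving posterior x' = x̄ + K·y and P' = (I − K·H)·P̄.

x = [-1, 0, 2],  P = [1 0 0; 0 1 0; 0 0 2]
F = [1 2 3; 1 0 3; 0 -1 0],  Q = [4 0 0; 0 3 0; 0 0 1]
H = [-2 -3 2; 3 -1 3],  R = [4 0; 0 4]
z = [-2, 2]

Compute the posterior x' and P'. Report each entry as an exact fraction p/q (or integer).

x' = [2904/5981, 3938/5981, 2264/5981]
P' = [28138/29905 -34612/29905 -30986/29905; -34612/29905 67428/29905 53224/29905; -30986/29905 53224/29905 51042/29905]

x̄ = F·x = [5, 5, 0]
P̄ = F·P·Fᵀ + Q = [27 19 -2; 19 22 0; -2 0 2]
y = z − H·x̄ = [23, -8]
S = H·P̄·Hᵀ + R = [562 -217; -217 137]
K = P̄·Hᵀ·S⁻¹ = [-3603/29905 6517/29905; -6653/29905 -2898/29905; 1096/29905 1736/29905]
x' = x̄ + K·y = [2904/5981, 3938/5981, 2264/5981]
P' = (I − K·H)·P̄ = [28138/29905 -34612/29905 -30986/29905; -34612/29905 67428/29905 53224/29905; -30986/29905 53224/29905 51042/29905]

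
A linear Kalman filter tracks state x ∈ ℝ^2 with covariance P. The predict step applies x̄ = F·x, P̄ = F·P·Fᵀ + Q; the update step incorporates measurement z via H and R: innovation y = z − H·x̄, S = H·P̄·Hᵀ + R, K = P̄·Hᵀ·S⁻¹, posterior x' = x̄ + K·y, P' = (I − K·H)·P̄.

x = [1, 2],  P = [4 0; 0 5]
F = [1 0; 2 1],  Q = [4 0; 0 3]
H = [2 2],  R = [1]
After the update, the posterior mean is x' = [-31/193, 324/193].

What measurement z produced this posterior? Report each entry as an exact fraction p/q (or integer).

x̄ = F·x = [1, 4]
P̄ = F·P·Fᵀ + Q = [8 8; 8 24]
S = H·P̄·Hᵀ + R = [193]
K = P̄·Hᵀ·S⁻¹ = [32/193; 64/193]
x' − x̄ = [-224/193, -448/193] = K·y
y = (KᵀK)⁻¹·Kᵀ·(x' − x̄) = [-7]
z = y + H·x̄ = [-7] + [10] = [3]

z = [3]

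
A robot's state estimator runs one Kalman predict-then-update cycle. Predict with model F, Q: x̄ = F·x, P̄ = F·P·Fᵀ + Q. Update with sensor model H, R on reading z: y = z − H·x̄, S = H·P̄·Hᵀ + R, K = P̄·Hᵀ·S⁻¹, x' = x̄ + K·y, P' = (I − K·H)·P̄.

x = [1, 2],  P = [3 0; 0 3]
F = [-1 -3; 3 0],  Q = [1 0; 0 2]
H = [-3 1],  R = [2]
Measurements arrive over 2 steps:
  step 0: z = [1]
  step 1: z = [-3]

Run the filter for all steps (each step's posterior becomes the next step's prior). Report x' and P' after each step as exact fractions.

step 0: x̄ = F·x = [-7, 3]
step 0: P̄ = F·P·Fᵀ + Q = [31 -9; -9 29]
step 0: y = z − H·x̄ = [-23]
step 0: S = H·P̄·Hᵀ + R = [364]
step 0: K = P̄·Hᵀ·S⁻¹ = [-51/182; 2/13]
step 0: x' = x̄ + K·y = [-101/182, -7/13]
step 0: P' = (I − K·H)·P̄ = [220/91 87/13; 87/13 265/13]
step 1: x̄ = F·x = [395/182, -303/182]
step 1: P̄ = F·P·Fᵀ + Q = [20660/91 -6141/91; -6141/91 2162/91]
step 1: y = z − H·x̄ = [471/91]
step 1: S = H·P̄·Hᵀ + R = [225130/91]
step 1: K = P̄·Hᵀ·S⁻¹ = [-68121/225130; 4117/45026]
step 1: x' = x̄ + K·y = [68012/112565, -26826/22513]
step 1: P' = (I − K·H)·P̄ = [117749/225130 43401/45026; 43401/45026 138437/45026]

step 0: x' = [-101/182, -7/13], P' = [220/91 87/13; 87/13 265/13]
step 1: x' = [68012/112565, -26826/22513], P' = [117749/225130 43401/45026; 43401/45026 138437/45026]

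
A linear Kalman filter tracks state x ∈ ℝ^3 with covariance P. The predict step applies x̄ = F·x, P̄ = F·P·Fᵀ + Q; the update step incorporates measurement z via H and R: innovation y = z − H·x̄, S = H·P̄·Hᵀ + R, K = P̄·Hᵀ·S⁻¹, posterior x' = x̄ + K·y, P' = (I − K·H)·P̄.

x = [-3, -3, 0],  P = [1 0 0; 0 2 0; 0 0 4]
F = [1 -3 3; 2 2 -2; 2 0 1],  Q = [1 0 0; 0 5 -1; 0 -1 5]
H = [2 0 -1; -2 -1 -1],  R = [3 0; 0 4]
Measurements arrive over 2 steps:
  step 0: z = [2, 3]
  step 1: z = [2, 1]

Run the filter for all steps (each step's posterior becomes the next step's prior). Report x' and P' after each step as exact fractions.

step 0: x' = [347/498, -11695/2988, -1451/996], P' = [94/83 -650/249 96/83; -650/249 14455/1494 -1891/498; 96/83 -1891/498 491/166]
step 1: x' = [1664552/10561573, 18510799/42246292, -73460647/42246292], P' = [10809857/10561573 -22975427/10561573 10548733/10561573; -22975427/10561573 337179753/42246292 -136106677/42246292; 10548733/10561573 -136106677/42246292 114061553/42246292]

step 0: x̄ = F·x = [6, -12, -6]
step 0: P̄ = F·P·Fᵀ + Q = [56 -34 14; -34 33 -5; 14 -5 13]
step 0: y = z − H·x̄ = [-16, -3]
step 0: S = H·P̄·Hᵀ + R = [184 -148; -148 184]
step 0: K = P̄·Hᵀ·S⁻¹ = [92/249 -101/498; -709/1494 -491/2988; -107/498 -367/996]
step 0: x' = x̄ + K·y = [347/498, -11695/2988, -1451/996]
step 0: P' = (I − K·H)·P̄ = [94/83 -650/249 96/83; -650/249 14455/1494 -1891/498; 96/83 -1891/498 491/166]
step 1: x̄ = F·x = [2009/249, -2630/747, -21/332]
step 1: P̄ = F·P·Fᵀ + Q = [17163/83 -25904/249 3842/83; -25904/249 45047/747 -1887/83; 3842/83 -1887/83 2841/166]
step 1: y = z − H·x̄ = [-14143/996, 40495/2988]
step 1: S = H·P̄·Hᵀ + R = [109907/166 -311095/498; -311095/498 944371/1494]
step 1: K = P̄·Hᵀ·S⁻¹ = [3690327/10561573 -2298255/10561573; -15898913/42246292 -4317415/42246292; -9890563/42246292 -15586185/42246292]
step 1: x' = x̄ + K·y = [1664552/10561573, 18510799/42246292, -73460647/42246292]
step 1: P' = (I − K·H)·P̄ = [10809857/10561573 -22975427/10561573 10548733/10561573; -22975427/10561573 337179753/42246292 -136106677/42246292; 10548733/10561573 -136106677/42246292 114061553/42246292]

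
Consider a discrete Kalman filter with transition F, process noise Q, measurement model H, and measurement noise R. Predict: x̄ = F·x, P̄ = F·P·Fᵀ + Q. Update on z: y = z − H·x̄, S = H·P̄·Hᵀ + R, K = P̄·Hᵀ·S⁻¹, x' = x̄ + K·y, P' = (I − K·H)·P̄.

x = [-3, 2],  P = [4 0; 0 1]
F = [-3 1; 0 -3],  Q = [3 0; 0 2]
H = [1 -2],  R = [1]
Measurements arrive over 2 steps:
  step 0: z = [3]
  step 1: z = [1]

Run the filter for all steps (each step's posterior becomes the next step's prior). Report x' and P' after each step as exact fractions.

step 0: x̄ = F·x = [11, -6]
step 0: P̄ = F·P·Fᵀ + Q = [40 -3; -3 11]
step 0: y = z − H·x̄ = [-20]
step 0: S = H·P̄·Hᵀ + R = [97]
step 0: K = P̄·Hᵀ·S⁻¹ = [46/97; -25/97]
step 0: x' = x̄ + K·y = [147/97, -82/97]
step 0: P' = (I − K·H)·P̄ = [1764/97 859/97; 859/97 442/97]
step 1: x̄ = F·x = [-523/97, 246/97]
step 1: P̄ = F·P·Fᵀ + Q = [11455/97 6405/97; 6405/97 4172/97]
step 1: y = z − H·x̄ = [1112/97]
step 1: S = H·P̄·Hᵀ + R = [2620/97]
step 1: K = P̄·Hᵀ·S⁻¹ = [-271/524; -1939/2620]
step 1: x' = x̄ + K·y = [-1483/131, -3896/655]
step 1: P' = (I − K·H)·P̄ = [58095/524 29183/524; 29183/524 73927/2620]

step 0: x' = [147/97, -82/97], P' = [1764/97 859/97; 859/97 442/97]
step 1: x' = [-1483/131, -3896/655], P' = [58095/524 29183/524; 29183/524 73927/2620]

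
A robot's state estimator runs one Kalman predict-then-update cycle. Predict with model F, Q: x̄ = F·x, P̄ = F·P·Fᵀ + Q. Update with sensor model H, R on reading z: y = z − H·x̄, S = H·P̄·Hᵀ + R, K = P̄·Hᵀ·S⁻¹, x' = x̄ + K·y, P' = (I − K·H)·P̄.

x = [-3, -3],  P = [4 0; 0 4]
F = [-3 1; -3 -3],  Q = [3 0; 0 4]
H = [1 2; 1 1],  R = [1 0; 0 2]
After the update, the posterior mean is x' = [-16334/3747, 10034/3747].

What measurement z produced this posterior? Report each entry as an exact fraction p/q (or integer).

z = [1, -2]

x̄ = F·x = [6, 18]
P̄ = F·P·Fᵀ + Q = [43 24; 24 76]
S = H·P̄·Hᵀ + R = [444 267; 267 169]
K = P̄·Hᵀ·S⁻¹ = [-2510/3747 1817/1249; 3044/3747 -864/1249]
x' − x̄ = [-38816/3747, -57412/3747] = K·y
y = (KᵀK)⁻¹·Kᵀ·(x' − x̄) = [-41, -26]
z = y + H·x̄ = [-41, -26] + [42, 24] = [1, -2]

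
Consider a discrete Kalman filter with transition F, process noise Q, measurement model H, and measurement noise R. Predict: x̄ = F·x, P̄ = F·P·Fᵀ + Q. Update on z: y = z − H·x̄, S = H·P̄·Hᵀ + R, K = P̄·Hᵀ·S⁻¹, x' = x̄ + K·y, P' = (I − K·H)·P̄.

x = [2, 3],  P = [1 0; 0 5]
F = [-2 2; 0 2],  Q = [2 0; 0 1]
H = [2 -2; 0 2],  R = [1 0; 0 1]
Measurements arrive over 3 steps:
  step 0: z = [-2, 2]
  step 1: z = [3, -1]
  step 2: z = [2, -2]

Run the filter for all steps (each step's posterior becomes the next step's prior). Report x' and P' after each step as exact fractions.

step 0: x̄ = F·x = [2, 6]
step 0: P̄ = F·P·Fᵀ + Q = [26 20; 20 21]
step 0: y = z − H·x̄ = [6, -10]
step 0: S = H·P̄·Hᵀ + R = [29 -4; -4 85]
step 0: K = P̄·Hᵀ·S⁻¹ = [1180/2449 1208/2449; -2/2449 1210/2449]
step 0: x' = x̄ + K·y = [-102/2449, 2582/2449]
step 0: P' = (I − K·H)·P̄ = [1194/2449 604/2449; 604/2449 605/2449]
step 1: x̄ = F·x = [5368/2449, 5164/2449]
step 1: P̄ = F·P·Fᵀ + Q = [7262/2449 4/2449; 4/2449 4869/2449]
step 1: y = z − H·x̄ = [6939/2449, -12777/2449]
step 1: S = H·P̄·Hᵀ + R = [50941/2449 -19460/2449; -19460/2449 21925/2449]
step 1: K = P̄·Hᵀ·S⁻¹ = [8668/20095 38504/100475; -1946/60285 125242/301425]
step 1: x' = x̄ + K·y = [142148/100475, -15132/100475]
step 1: P' = (I − K·H)·P̄ = [40922/100475 19252/100475; 19252/100475 62621/301425]
step 2: x̄ = F·x = [-62912/20095, -30264/100475]
step 2: P̄ = F·P·Fᵀ + Q = [35294/12057 3892/60285; 3892/60285 551909/301425]
step 2: y = z − H·x̄ = [769542/100475, -140422/100475]
step 2: S = H·P̄·Hᵀ + R = [1960927/100475 -709932/100475; -709932/100475 2509061/301425]
step 2: K = P̄·Hᵀ·S⁻¹ = [14640388/33919633 12953528/33919633; -1064898/33919633 14018426/33919633]
step 2: x' = x̄ + K·y = [-12165480/33919633, -37964896/33919633]
step 2: P' = (I − K·H)·P̄ = [13796958/33919633 6476764/33919633; 6476764/33919633 7009213/33919633]

step 0: x' = [-102/2449, 2582/2449], P' = [1194/2449 604/2449; 604/2449 605/2449]
step 1: x' = [142148/100475, -15132/100475], P' = [40922/100475 19252/100475; 19252/100475 62621/301425]
step 2: x' = [-12165480/33919633, -37964896/33919633], P' = [13796958/33919633 6476764/33919633; 6476764/33919633 7009213/33919633]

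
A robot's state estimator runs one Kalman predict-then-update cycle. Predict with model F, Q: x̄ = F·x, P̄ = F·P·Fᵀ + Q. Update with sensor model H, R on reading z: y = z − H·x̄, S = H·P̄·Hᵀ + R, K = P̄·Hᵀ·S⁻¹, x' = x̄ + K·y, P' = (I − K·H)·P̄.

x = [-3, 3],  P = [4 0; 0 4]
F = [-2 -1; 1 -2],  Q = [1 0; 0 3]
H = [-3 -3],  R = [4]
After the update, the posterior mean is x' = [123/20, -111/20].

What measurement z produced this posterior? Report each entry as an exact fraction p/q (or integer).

z = [-2]

x̄ = F·x = [3, -9]
P̄ = F·P·Fᵀ + Q = [21 0; 0 23]
S = H·P̄·Hᵀ + R = [400]
K = P̄·Hᵀ·S⁻¹ = [-63/400; -69/400]
x' − x̄ = [63/20, 69/20] = K·y
y = (KᵀK)⁻¹·Kᵀ·(x' − x̄) = [-20]
z = y + H·x̄ = [-20] + [18] = [-2]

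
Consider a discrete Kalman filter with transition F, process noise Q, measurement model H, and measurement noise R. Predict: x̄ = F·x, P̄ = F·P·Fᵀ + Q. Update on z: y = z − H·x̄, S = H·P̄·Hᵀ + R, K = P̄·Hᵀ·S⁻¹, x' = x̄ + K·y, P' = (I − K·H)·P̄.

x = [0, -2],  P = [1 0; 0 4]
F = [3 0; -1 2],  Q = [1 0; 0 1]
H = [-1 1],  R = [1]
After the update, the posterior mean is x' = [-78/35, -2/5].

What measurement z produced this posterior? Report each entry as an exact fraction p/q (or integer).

x̄ = F·x = [0, -4]
P̄ = F·P·Fᵀ + Q = [10 -3; -3 18]
S = H·P̄·Hᵀ + R = [35]
K = P̄·Hᵀ·S⁻¹ = [-13/35; 3/5]
x' − x̄ = [-78/35, 18/5] = K·y
y = (KᵀK)⁻¹·Kᵀ·(x' − x̄) = [6]
z = y + H·x̄ = [6] + [-4] = [2]

z = [2]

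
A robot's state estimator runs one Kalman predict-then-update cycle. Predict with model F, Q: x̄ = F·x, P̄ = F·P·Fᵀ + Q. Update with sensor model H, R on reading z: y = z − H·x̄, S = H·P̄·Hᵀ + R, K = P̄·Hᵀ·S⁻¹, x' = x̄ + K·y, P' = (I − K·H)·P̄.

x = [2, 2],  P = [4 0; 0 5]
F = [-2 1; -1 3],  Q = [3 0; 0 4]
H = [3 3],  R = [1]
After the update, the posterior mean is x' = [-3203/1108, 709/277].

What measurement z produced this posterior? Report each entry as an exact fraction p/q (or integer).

z = [-1]

x̄ = F·x = [-2, 4]
P̄ = F·P·Fᵀ + Q = [24 23; 23 53]
S = H·P̄·Hᵀ + R = [1108]
K = P̄·Hᵀ·S⁻¹ = [141/1108; 57/277]
x' − x̄ = [-987/1108, -399/277] = K·y
y = (KᵀK)⁻¹·Kᵀ·(x' − x̄) = [-7]
z = y + H·x̄ = [-7] + [6] = [-1]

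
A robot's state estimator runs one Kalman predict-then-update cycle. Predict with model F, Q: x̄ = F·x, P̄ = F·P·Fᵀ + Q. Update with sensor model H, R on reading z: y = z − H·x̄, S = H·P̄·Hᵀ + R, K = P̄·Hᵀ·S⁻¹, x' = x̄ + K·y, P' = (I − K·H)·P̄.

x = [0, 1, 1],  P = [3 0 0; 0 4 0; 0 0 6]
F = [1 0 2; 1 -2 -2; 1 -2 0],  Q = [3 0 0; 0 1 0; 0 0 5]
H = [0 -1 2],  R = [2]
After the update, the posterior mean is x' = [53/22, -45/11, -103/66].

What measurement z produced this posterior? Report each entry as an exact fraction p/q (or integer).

x̄ = F·x = [2, -4, -2]
P̄ = F·P·Fᵀ + Q = [30 -21 3; -21 44 19; 3 19 24]
S = H·P̄·Hᵀ + R = [66]
K = P̄·Hᵀ·S⁻¹ = [9/22; -1/11; 29/66]
x' − x̄ = [9/22, -1/11, 29/66] = K·y
y = (KᵀK)⁻¹·Kᵀ·(x' − x̄) = [1]
z = y + H·x̄ = [1] + [0] = [1]

z = [1]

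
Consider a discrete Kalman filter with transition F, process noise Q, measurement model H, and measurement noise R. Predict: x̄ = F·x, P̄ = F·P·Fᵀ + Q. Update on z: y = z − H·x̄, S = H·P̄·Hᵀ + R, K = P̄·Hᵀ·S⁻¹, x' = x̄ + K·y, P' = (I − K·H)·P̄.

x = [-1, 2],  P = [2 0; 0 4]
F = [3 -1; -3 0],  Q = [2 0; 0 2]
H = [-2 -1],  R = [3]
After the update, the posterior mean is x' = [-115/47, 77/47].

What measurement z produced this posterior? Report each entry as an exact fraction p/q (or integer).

x̄ = F·x = [-5, 3]
P̄ = F·P·Fᵀ + Q = [24 -18; -18 20]
S = H·P̄·Hᵀ + R = [47]
K = P̄·Hᵀ·S⁻¹ = [-30/47; 16/47]
x' − x̄ = [120/47, -64/47] = K·y
y = (KᵀK)⁻¹·Kᵀ·(x' − x̄) = [-4]
z = y + H·x̄ = [-4] + [7] = [3]

z = [3]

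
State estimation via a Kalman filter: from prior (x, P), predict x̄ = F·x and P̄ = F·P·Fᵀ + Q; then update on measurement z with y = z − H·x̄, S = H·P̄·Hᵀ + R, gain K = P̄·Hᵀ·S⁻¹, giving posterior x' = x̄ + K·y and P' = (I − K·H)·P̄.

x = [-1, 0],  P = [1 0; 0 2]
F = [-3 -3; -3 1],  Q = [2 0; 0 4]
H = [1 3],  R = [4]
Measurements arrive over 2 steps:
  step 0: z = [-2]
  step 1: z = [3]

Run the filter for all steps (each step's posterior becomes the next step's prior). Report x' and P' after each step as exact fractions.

step 0: x' = [13/93, -19/31], P' = [1975/93 -211/31; -211/31 81/31]
step 1: x' = [106009/48051, 1402/5339], P' = [307840/48051 -10204/5339; -10204/5339 5372/5339]

step 0: x̄ = F·x = [3, 3]
step 0: P̄ = F·P·Fᵀ + Q = [29 3; 3 15]
step 0: y = z − H·x̄ = [-14]
step 0: S = H·P̄·Hᵀ + R = [186]
step 0: K = P̄·Hᵀ·S⁻¹ = [19/93; 8/31]
step 0: x' = x̄ + K·y = [13/93, -19/31]
step 0: P' = (I − K·H)·P̄ = [1975/93 -211/31; -211/31 81/31]
step 1: x̄ = F·x = [44/31, -32/31]
step 1: P̄ = F·P·Fᵀ + Q = [2918/31 4416/31; 4416/31 7396/31]
step 1: y = z − H·x̄ = [145/31]
step 1: S = H·P̄·Hᵀ + R = [96102/31]
step 1: K = P̄·Hᵀ·S⁻¹ = [8083/48051; 1478/5339]
step 1: x' = x̄ + K·y = [106009/48051, 1402/5339]
step 1: P' = (I − K·H)·P̄ = [307840/48051 -10204/5339; -10204/5339 5372/5339]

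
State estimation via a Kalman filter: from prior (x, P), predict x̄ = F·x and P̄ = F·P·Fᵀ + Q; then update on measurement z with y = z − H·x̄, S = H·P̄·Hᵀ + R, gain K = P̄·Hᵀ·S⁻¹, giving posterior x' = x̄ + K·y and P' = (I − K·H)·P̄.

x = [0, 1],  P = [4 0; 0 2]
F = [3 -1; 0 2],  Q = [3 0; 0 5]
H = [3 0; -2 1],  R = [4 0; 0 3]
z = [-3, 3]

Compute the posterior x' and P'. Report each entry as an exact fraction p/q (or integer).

x' = [-775/818, 8351/6544]
P' = [160/409 511/818; 511/818 22387/6544]

x̄ = F·x = [-1, 2]
P̄ = F·P·Fᵀ + Q = [41 -4; -4 13]
y = z − H·x̄ = [0, -1]
S = H·P̄·Hᵀ + R = [373 -258; -258 196]
K = P̄·Hᵀ·S⁻¹ = [120/409 -43/818; 1533/3272 4737/6544]
x' = x̄ + K·y = [-775/818, 8351/6544]
P' = (I − K·H)·P̄ = [160/409 511/818; 511/818 22387/6544]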